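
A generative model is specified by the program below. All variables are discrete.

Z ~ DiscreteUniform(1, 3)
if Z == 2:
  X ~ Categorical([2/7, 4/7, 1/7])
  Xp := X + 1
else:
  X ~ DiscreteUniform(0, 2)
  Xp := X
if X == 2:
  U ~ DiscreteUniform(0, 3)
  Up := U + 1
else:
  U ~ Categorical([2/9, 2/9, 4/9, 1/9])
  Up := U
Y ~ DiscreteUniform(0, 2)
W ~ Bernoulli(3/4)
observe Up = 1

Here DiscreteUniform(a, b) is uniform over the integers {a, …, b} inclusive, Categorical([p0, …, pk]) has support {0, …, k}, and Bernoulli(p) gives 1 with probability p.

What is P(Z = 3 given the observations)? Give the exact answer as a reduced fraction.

Enumerate traces; 54 have nonzero weight after conditioning:
  (Z=1, X=0, U=1, Y=0, W=0) weight 1/486
  (Z=1, X=0, U=1, Y=0, W=1) weight 1/162
  (Z=1, X=0, U=1, Y=1, W=0) weight 1/486
  (Z=1, X=0, U=1, Y=1, W=1) weight 1/162
  (Z=1, X=0, U=1, Y=2, W=0) weight 1/486
  (Z=1, X=0, U=1, Y=2, W=1) weight 1/162
  (Z=1, X=1, U=1, Y=0, W=0) weight 1/486
  (Z=1, X=1, U=1, Y=0, W=1) weight 1/162
  (Z=2, X=0, U=1, Y=0, W=0) weight 1/567
  (Z=3, X=0, U=1, Y=0, W=0) weight 1/486
  … 44 more
Group by Z:
  weight(Z=1) = 25/324
  weight(Z=2) = 19/252
  weight(Z=3) = 25/324
Total weight = 25/324 + 19/252 + 25/324 = 521/2268
P(Z=1 | obs) = 25/324 / 521/2268 = 175/521
P(Z=2 | obs) = 19/252 / 521/2268 = 171/521
P(Z=3 | obs) = 25/324 / 521/2268 = 175/521

P(Z = 3 | obs) = 175/521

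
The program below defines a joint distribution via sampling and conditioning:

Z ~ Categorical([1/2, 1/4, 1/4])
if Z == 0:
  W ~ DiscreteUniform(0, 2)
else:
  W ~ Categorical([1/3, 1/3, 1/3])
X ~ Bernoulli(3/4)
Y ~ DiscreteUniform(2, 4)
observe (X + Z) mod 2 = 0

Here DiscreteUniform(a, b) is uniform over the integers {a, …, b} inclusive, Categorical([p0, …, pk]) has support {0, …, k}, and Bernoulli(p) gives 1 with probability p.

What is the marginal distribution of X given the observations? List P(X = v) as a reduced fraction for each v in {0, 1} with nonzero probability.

P(X=0) = 1/2, P(X=1) = 1/2

Enumerate traces; 27 have nonzero weight after conditioning:
  (Z=0, W=0, X=0, Y=2) weight 1/72
  (Z=0, W=0, X=0, Y=3) weight 1/72
  (Z=0, W=0, X=0, Y=4) weight 1/72
  (Z=0, W=1, X=0, Y=2) weight 1/72
  (Z=0, W=1, X=0, Y=3) weight 1/72
  (Z=0, W=1, X=0, Y=4) weight 1/72
  (Z=0, W=2, X=0, Y=2) weight 1/72
  (Z=0, W=2, X=0, Y=3) weight 1/72
  (Z=1, W=0, X=1, Y=2) weight 1/48
  … 18 more
Group by X:
  weight(X=0) = 3/16
  weight(X=1) = 3/16
Total weight = 3/16 + 3/16 = 3/8
P(X=0 | obs) = 3/16 / 3/8 = 1/2
P(X=1 | obs) = 3/16 / 3/8 = 1/2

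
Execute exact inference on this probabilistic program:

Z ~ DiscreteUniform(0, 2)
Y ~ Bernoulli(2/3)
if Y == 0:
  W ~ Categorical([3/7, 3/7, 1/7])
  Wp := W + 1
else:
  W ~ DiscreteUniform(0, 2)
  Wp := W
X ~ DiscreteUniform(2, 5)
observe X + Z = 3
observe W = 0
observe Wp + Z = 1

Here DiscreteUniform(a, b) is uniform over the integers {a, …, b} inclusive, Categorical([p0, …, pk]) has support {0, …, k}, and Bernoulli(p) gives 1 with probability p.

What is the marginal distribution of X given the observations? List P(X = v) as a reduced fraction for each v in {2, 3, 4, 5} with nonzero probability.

P(X=2) = 14/23, P(X=3) = 9/23

Enumerate traces; 2 have nonzero weight after conditioning:
  (Z=0, Y=0, W=0, X=3) weight 1/84
  (Z=1, Y=1, W=0, X=2) weight 1/54
Group by X:
  weight(X=2) = 1/54
  weight(X=3) = 1/84
Total weight = 1/54 + 1/84 = 23/756
P(X=2 | obs) = 1/54 / 23/756 = 14/23
P(X=3 | obs) = 1/84 / 23/756 = 9/23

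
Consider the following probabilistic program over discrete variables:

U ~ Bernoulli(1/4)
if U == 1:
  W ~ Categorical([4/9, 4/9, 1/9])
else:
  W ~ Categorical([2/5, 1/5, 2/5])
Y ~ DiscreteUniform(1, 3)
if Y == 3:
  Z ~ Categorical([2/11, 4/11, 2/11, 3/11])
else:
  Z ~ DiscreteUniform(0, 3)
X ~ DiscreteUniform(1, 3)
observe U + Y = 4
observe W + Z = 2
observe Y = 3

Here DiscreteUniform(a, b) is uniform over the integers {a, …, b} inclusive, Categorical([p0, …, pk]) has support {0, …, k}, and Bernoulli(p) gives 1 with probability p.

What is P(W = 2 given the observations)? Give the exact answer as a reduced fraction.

P(W = 2 | obs) = 1/13

Enumerate traces; 9 have nonzero weight after conditioning:
  (U=1, W=0, Y=3, Z=2, X=1) weight 2/891
  (U=1, W=0, Y=3, Z=2, X=2) weight 2/891
  (U=1, W=0, Y=3, Z=2, X=3) weight 2/891
  (U=1, W=1, Y=3, Z=1, X=1) weight 4/891
  (U=1, W=1, Y=3, Z=1, X=2) weight 4/891
  (U=1, W=1, Y=3, Z=1, X=3) weight 4/891
  (U=1, W=2, Y=3, Z=0, X=1) weight 1/1782
  (U=1, W=2, Y=3, Z=0, X=2) weight 1/1782
  … 1 more
Group by W:
  weight(W=0) = 2/297
  weight(W=1) = 4/297
  weight(W=2) = 1/594
Total weight = 2/297 + 4/297 + 1/594 = 13/594
P(W=0 | obs) = 2/297 / 13/594 = 4/13
P(W=1 | obs) = 4/297 / 13/594 = 8/13
P(W=2 | obs) = 1/594 / 13/594 = 1/13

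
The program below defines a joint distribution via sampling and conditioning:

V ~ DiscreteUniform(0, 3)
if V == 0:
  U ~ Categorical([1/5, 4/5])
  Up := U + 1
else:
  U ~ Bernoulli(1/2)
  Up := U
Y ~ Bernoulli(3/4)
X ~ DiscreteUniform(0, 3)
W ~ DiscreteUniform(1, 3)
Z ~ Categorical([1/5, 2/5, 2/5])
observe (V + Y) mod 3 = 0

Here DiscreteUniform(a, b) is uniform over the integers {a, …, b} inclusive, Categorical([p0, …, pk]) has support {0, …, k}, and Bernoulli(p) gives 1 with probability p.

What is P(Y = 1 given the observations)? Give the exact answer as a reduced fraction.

P(Y = 1 | obs) = 3/5

Enumerate traces; 216 have nonzero weight after conditioning:
  (V=0, U=0, Y=0, X=0, W=1, Z=0) weight 1/4800
  (V=0, U=0, Y=0, X=0, W=1, Z=1) weight 1/2400
  (V=0, U=0, Y=0, X=0, W=1, Z=2) weight 1/2400
  (V=0, U=0, Y=0, X=0, W=2, Z=0) weight 1/4800
  (V=0, U=0, Y=0, X=0, W=2, Z=1) weight 1/2400
  (V=0, U=0, Y=0, X=0, W=2, Z=2) weight 1/2400
  (V=0, U=0, Y=0, X=0, W=3, Z=0) weight 1/4800
  (V=0, U=0, Y=0, X=0, W=3, Z=1) weight 1/2400
  (V=2, U=0, Y=1, X=0, W=1, Z=0) weight 1/640
  … 207 more
Group by Y:
  weight(Y=0) = 1/8
  weight(Y=1) = 3/16
Total weight = 1/8 + 3/16 = 5/16
P(Y=0 | obs) = 1/8 / 5/16 = 2/5
P(Y=1 | obs) = 3/16 / 5/16 = 3/5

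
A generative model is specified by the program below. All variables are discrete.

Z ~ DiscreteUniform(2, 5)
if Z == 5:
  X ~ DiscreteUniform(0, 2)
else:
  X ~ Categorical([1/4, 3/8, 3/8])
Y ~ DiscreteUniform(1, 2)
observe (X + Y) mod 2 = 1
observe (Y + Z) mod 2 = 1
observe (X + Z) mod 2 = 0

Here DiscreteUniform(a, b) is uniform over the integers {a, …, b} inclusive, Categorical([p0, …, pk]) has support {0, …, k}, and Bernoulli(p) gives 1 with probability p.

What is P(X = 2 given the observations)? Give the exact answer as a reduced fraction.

Enumerate traces; 6 have nonzero weight after conditioning:
  (Z=2, X=0, Y=1) weight 1/32
  (Z=2, X=2, Y=1) weight 3/64
  (Z=3, X=1, Y=2) weight 3/64
  (Z=4, X=0, Y=1) weight 1/32
  (Z=4, X=2, Y=1) weight 3/64
  (Z=5, X=1, Y=2) weight 1/24
Group by X:
  weight(X=0) = 1/16
  weight(X=1) = 17/192
  weight(X=2) = 3/32
Total weight = 1/16 + 17/192 + 3/32 = 47/192
P(X=0 | obs) = 1/16 / 47/192 = 12/47
P(X=1 | obs) = 17/192 / 47/192 = 17/47
P(X=2 | obs) = 3/32 / 47/192 = 18/47

P(X = 2 | obs) = 18/47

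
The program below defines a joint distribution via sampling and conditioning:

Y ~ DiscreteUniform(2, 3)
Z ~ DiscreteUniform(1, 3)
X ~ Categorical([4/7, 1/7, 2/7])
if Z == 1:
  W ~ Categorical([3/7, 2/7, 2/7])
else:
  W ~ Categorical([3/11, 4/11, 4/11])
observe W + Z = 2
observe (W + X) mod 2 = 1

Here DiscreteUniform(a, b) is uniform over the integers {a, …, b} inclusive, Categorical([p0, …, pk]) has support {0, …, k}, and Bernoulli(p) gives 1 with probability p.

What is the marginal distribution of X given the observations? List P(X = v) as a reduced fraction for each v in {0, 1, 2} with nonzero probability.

Enumerate traces; 6 have nonzero weight after conditioning:
  (Y=2, Z=1, X=0, W=1) weight 4/147
  (Y=2, Z=1, X=2, W=1) weight 2/147
  (Y=2, Z=2, X=1, W=0) weight 1/154
  (Y=3, Z=1, X=0, W=1) weight 4/147
  (Y=3, Z=1, X=2, W=1) weight 2/147
  (Y=3, Z=2, X=1, W=0) weight 1/154
Group by X:
  weight(X=0) = 8/147
  weight(X=1) = 1/77
  weight(X=2) = 4/147
Total weight = 8/147 + 1/77 + 4/147 = 51/539
P(X=0 | obs) = 8/147 / 51/539 = 88/153
P(X=1 | obs) = 1/77 / 51/539 = 7/51
P(X=2 | obs) = 4/147 / 51/539 = 44/153

P(X=0) = 88/153, P(X=1) = 7/51, P(X=2) = 44/153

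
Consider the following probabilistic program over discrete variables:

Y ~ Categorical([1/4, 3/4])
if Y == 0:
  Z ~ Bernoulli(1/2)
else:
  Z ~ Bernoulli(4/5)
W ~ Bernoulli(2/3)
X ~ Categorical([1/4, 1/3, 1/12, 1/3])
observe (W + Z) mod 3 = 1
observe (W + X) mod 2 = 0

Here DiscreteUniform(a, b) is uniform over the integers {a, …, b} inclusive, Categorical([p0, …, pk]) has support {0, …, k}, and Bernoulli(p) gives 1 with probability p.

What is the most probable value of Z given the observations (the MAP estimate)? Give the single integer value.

Enumerate traces; 8 have nonzero weight after conditioning:
  (Y=0, Z=0, W=1, X=1) weight 1/36
  (Y=0, Z=0, W=1, X=3) weight 1/36
  (Y=0, Z=1, W=0, X=0) weight 1/96
  (Y=0, Z=1, W=0, X=2) weight 1/288
  (Y=1, Z=0, W=1, X=1) weight 1/30
  (Y=1, Z=0, W=1, X=3) weight 1/30
  (Y=1, Z=1, W=0, X=0) weight 1/20
  (Y=1, Z=1, W=0, X=2) weight 1/60
Group by Z:
  weight(Z=0) = 11/90
  weight(Z=1) = 29/360
Total weight = 11/90 + 29/360 = 73/360
P(Z=0 | obs) = 11/90 / 73/360 = 44/73
P(Z=1 | obs) = 29/360 / 73/360 = 29/73
argmax = 0

argmax_v P(Z = v | obs) = 0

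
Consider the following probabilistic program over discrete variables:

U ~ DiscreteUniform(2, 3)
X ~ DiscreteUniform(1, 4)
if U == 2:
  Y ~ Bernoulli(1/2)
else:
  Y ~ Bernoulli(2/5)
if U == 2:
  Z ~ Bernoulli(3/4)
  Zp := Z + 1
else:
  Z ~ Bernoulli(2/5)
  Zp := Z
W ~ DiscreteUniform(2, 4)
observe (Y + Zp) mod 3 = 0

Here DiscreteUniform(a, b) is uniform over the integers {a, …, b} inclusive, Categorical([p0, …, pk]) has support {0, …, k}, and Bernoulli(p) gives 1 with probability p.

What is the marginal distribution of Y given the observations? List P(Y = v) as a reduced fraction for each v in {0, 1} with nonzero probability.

P(Y=0) = 24/49, P(Y=1) = 25/49

Enumerate traces; 24 have nonzero weight after conditioning:
  (U=2, X=1, Y=1, Z=1, W=2) weight 1/64
  (U=2, X=1, Y=1, Z=1, W=3) weight 1/64
  (U=2, X=1, Y=1, Z=1, W=4) weight 1/64
  (U=2, X=2, Y=1, Z=1, W=2) weight 1/64
  (U=2, X=2, Y=1, Z=1, W=3) weight 1/64
  (U=2, X=2, Y=1, Z=1, W=4) weight 1/64
  (U=2, X=3, Y=1, Z=1, W=2) weight 1/64
  (U=2, X=3, Y=1, Z=1, W=3) weight 1/64
  (U=3, X=1, Y=0, Z=0, W=2) weight 3/200
  … 15 more
Group by Y:
  weight(Y=0) = 9/50
  weight(Y=1) = 3/16
Total weight = 9/50 + 3/16 = 147/400
P(Y=0 | obs) = 9/50 / 147/400 = 24/49
P(Y=1 | obs) = 3/16 / 147/400 = 25/49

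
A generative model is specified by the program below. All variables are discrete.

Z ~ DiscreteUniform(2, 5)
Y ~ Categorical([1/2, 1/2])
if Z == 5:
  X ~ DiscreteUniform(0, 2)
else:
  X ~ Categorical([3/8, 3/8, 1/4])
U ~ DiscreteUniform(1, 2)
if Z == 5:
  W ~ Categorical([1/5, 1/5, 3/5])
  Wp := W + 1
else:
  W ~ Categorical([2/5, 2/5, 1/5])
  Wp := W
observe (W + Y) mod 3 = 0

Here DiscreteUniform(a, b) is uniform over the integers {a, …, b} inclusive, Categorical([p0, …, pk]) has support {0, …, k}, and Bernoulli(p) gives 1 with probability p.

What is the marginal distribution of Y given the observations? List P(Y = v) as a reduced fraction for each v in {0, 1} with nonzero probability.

Enumerate traces; 48 have nonzero weight after conditioning:
  (Z=2, Y=0, X=0, U=1, W=0) weight 3/320
  (Z=2, Y=0, X=0, U=2, W=0) weight 3/320
  (Z=2, Y=0, X=1, U=1, W=0) weight 3/320
  (Z=2, Y=0, X=1, U=2, W=0) weight 3/320
  (Z=2, Y=0, X=2, U=1, W=0) weight 1/160
  (Z=2, Y=0, X=2, U=2, W=0) weight 1/160
  (Z=2, Y=1, X=0, U=1, W=2) weight 3/640
  (Z=2, Y=1, X=0, U=2, W=2) weight 3/640
  … 40 more
Group by Y:
  weight(Y=0) = 7/40
  weight(Y=1) = 3/20
Total weight = 7/40 + 3/20 = 13/40
P(Y=0 | obs) = 7/40 / 13/40 = 7/13
P(Y=1 | obs) = 3/20 / 13/40 = 6/13

P(Y=0) = 7/13, P(Y=1) = 6/13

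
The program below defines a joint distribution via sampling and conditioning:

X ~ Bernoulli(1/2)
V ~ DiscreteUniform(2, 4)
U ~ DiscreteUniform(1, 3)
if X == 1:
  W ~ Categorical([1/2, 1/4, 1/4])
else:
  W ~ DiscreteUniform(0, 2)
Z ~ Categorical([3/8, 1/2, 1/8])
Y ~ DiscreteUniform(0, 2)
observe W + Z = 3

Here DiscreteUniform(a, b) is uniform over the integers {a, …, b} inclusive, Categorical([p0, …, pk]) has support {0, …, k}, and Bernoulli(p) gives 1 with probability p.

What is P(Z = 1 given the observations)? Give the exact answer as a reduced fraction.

P(Z = 1 | obs) = 4/5

Enumerate traces; 108 have nonzero weight after conditioning:
  (X=0, V=2, U=1, W=1, Z=2, Y=0) weight 1/1296
  (X=0, V=2, U=1, W=1, Z=2, Y=1) weight 1/1296
  (X=0, V=2, U=1, W=1, Z=2, Y=2) weight 1/1296
  (X=0, V=2, U=1, W=2, Z=1, Y=0) weight 1/324
  (X=0, V=2, U=1, W=2, Z=1, Y=1) weight 1/324
  (X=0, V=2, U=1, W=2, Z=1, Y=2) weight 1/324
  (X=0, V=2, U=2, W=1, Z=2, Y=0) weight 1/1296
  (X=0, V=2, U=2, W=1, Z=2, Y=1) weight 1/1296
  … 100 more
Group by Z:
  weight(Z=1) = 7/48
  weight(Z=2) = 7/192
Total weight = 7/48 + 7/192 = 35/192
P(Z=1 | obs) = 7/48 / 35/192 = 4/5
P(Z=2 | obs) = 7/192 / 35/192 = 1/5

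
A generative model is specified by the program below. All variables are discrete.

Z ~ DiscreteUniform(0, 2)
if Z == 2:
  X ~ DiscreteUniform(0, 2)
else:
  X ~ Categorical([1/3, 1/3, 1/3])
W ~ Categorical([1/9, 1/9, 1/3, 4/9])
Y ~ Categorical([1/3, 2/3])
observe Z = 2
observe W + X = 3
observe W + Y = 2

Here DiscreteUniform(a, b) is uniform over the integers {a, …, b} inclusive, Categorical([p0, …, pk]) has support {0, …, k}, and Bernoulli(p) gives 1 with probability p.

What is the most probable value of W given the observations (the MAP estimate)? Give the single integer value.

Enumerate traces; 2 have nonzero weight after conditioning:
  (Z=2, X=1, W=2, Y=0) weight 1/81
  (Z=2, X=2, W=1, Y=1) weight 2/243
Group by W:
  weight(W=1) = 2/243
  weight(W=2) = 1/81
Total weight = 2/243 + 1/81 = 5/243
P(W=1 | obs) = 2/243 / 5/243 = 2/5
P(W=2 | obs) = 1/81 / 5/243 = 3/5
argmax = 2

argmax_v P(W = v | obs) = 2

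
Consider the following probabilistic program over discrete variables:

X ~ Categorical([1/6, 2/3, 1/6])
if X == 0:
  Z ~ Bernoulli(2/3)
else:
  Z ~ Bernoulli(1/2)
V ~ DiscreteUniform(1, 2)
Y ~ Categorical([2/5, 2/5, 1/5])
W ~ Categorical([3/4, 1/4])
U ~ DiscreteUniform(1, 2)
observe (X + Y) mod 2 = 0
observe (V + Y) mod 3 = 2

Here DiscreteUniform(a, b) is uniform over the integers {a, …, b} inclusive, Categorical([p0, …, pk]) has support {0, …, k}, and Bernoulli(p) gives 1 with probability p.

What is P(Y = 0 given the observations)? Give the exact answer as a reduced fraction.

P(Y = 0 | obs) = 1/3

Enumerate traces; 24 have nonzero weight after conditioning:
  (X=0, Z=0, V=2, Y=0, W=0, U=1) weight 1/240
  (X=0, Z=0, V=2, Y=0, W=0, U=2) weight 1/240
  (X=0, Z=0, V=2, Y=0, W=1, U=1) weight 1/720
  (X=0, Z=0, V=2, Y=0, W=1, U=2) weight 1/720
  (X=0, Z=1, V=2, Y=0, W=0, U=1) weight 1/120
  (X=0, Z=1, V=2, Y=0, W=0, U=2) weight 1/120
  (X=0, Z=1, V=2, Y=0, W=1, U=1) weight 1/360
  (X=0, Z=1, V=2, Y=0, W=1, U=2) weight 1/360
  (X=1, Z=0, V=1, Y=1, W=0, U=1) weight 1/40
  … 15 more
Group by Y:
  weight(Y=0) = 1/15
  weight(Y=1) = 2/15
Total weight = 1/15 + 2/15 = 1/5
P(Y=0 | obs) = 1/15 / 1/5 = 1/3
P(Y=1 | obs) = 2/15 / 1/5 = 2/3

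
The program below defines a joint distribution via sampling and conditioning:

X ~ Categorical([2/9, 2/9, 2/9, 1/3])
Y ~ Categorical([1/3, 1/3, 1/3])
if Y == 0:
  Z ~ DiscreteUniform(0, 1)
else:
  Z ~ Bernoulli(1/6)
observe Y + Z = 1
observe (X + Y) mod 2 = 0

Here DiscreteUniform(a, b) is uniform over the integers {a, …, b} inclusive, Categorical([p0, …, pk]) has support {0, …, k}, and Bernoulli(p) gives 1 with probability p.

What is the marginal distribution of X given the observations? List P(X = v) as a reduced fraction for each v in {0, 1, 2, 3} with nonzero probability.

Enumerate traces; 4 have nonzero weight after conditioning:
  (X=0, Y=0, Z=1) weight 1/27
  (X=1, Y=1, Z=0) weight 5/81
  (X=2, Y=0, Z=1) weight 1/27
  (X=3, Y=1, Z=0) weight 5/54
Group by X:
  weight(X=0) = 1/27
  weight(X=1) = 5/81
  weight(X=2) = 1/27
  weight(X=3) = 5/54
Total weight = 1/27 + 5/81 + 1/27 + 5/54 = 37/162
P(X=0 | obs) = 1/27 / 37/162 = 6/37
P(X=1 | obs) = 5/81 / 37/162 = 10/37
P(X=2 | obs) = 1/27 / 37/162 = 6/37
P(X=3 | obs) = 5/54 / 37/162 = 15/37

P(X=0) = 6/37, P(X=1) = 10/37, P(X=2) = 6/37, P(X=3) = 15/37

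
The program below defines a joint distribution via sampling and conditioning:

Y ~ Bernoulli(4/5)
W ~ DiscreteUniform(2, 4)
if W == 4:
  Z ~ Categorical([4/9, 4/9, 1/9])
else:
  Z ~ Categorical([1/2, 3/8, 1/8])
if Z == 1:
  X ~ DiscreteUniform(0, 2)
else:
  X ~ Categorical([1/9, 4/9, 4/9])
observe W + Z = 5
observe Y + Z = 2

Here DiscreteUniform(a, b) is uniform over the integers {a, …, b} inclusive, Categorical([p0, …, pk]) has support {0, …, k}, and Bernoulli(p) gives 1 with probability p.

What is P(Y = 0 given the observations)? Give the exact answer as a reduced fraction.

P(Y = 0 | obs) = 9/137

Enumerate traces; 6 have nonzero weight after conditioning:
  (Y=0, W=3, Z=2, X=0) weight 1/1080
  (Y=0, W=3, Z=2, X=1) weight 1/270
  (Y=0, W=3, Z=2, X=2) weight 1/270
  (Y=1, W=4, Z=1, X=0) weight 16/405
  (Y=1, W=4, Z=1, X=1) weight 16/405
  (Y=1, W=4, Z=1, X=2) weight 16/405
Group by Y:
  weight(Y=0) = 1/120
  weight(Y=1) = 16/135
Total weight = 1/120 + 16/135 = 137/1080
P(Y=0 | obs) = 1/120 / 137/1080 = 9/137
P(Y=1 | obs) = 16/135 / 137/1080 = 128/137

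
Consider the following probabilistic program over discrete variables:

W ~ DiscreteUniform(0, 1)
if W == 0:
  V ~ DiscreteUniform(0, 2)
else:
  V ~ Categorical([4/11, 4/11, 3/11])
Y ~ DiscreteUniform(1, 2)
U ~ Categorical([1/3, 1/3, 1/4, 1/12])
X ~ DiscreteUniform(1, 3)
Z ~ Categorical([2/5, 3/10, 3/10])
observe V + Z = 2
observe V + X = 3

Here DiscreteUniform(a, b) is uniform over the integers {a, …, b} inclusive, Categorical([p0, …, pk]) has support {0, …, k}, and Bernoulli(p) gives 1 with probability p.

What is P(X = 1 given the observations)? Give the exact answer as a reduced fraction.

Enumerate traces; 48 have nonzero weight after conditioning:
  (W=0, V=0, Y=1, U=0, X=3, Z=2) weight 1/360
  (W=0, V=0, Y=1, U=1, X=3, Z=2) weight 1/360
  (W=0, V=0, Y=1, U=2, X=3, Z=2) weight 1/480
  (W=0, V=0, Y=1, U=3, X=3, Z=2) weight 1/1440
  (W=0, V=0, Y=2, U=0, X=3, Z=2) weight 1/360
  (W=0, V=0, Y=2, U=1, X=3, Z=2) weight 1/360
  (W=0, V=0, Y=2, U=2, X=3, Z=2) weight 1/480
  (W=0, V=0, Y=2, U=3, X=3, Z=2) weight 1/1440
  (W=0, V=1, Y=1, U=0, X=2, Z=1) weight 1/360
  (W=0, V=2, Y=1, U=0, X=1, Z=0) weight 1/270
  … 38 more
Group by X:
  weight(X=1) = 4/99
  weight(X=2) = 23/660
  weight(X=3) = 23/660
Total weight = 4/99 + 23/660 + 23/660 = 109/990
P(X=1 | obs) = 4/99 / 109/990 = 40/109
P(X=2 | obs) = 23/660 / 109/990 = 69/218
P(X=3 | obs) = 23/660 / 109/990 = 69/218

P(X = 1 | obs) = 40/109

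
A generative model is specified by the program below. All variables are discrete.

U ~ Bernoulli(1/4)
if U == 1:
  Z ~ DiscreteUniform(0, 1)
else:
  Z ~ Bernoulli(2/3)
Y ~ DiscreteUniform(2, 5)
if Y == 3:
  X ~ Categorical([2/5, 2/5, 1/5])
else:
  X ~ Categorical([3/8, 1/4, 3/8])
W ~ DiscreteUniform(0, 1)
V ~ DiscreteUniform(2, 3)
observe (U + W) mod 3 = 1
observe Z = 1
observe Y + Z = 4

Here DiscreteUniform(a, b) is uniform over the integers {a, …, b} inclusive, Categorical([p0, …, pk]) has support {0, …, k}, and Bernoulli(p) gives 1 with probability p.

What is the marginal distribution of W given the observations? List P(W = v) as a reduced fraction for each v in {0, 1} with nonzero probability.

Enumerate traces; 12 have nonzero weight after conditioning:
  (U=0, Z=1, Y=3, X=0, W=1, V=2) weight 1/80
  (U=0, Z=1, Y=3, X=0, W=1, V=3) weight 1/80
  (U=0, Z=1, Y=3, X=1, W=1, V=2) weight 1/80
  (U=0, Z=1, Y=3, X=1, W=1, V=3) weight 1/80
  (U=0, Z=1, Y=3, X=2, W=1, V=2) weight 1/160
  (U=0, Z=1, Y=3, X=2, W=1, V=3) weight 1/160
  (U=1, Z=1, Y=3, X=0, W=0, V=2) weight 1/320
  (U=1, Z=1, Y=3, X=0, W=0, V=3) weight 1/320
  … 4 more
Group by W:
  weight(W=0) = 1/64
  weight(W=1) = 1/16
Total weight = 1/64 + 1/16 = 5/64
P(W=0 | obs) = 1/64 / 5/64 = 1/5
P(W=1 | obs) = 1/16 / 5/64 = 4/5

P(W=0) = 1/5, P(W=1) = 4/5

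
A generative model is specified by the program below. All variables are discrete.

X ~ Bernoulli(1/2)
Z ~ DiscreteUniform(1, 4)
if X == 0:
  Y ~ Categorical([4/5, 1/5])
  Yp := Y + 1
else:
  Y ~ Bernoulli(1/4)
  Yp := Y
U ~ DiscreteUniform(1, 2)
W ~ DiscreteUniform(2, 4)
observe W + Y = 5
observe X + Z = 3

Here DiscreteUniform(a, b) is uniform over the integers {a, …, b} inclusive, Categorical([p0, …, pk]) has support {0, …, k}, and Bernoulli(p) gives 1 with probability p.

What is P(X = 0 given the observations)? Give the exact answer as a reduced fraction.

P(X = 0 | obs) = 4/9

Enumerate traces; 4 have nonzero weight after conditioning:
  (X=0, Z=3, Y=1, U=1, W=4) weight 1/240
  (X=0, Z=3, Y=1, U=2, W=4) weight 1/240
  (X=1, Z=2, Y=1, U=1, W=4) weight 1/192
  (X=1, Z=2, Y=1, U=2, W=4) weight 1/192
Group by X:
  weight(X=0) = 1/120
  weight(X=1) = 1/96
Total weight = 1/120 + 1/96 = 3/160
P(X=0 | obs) = 1/120 / 3/160 = 4/9
P(X=1 | obs) = 1/96 / 3/160 = 5/9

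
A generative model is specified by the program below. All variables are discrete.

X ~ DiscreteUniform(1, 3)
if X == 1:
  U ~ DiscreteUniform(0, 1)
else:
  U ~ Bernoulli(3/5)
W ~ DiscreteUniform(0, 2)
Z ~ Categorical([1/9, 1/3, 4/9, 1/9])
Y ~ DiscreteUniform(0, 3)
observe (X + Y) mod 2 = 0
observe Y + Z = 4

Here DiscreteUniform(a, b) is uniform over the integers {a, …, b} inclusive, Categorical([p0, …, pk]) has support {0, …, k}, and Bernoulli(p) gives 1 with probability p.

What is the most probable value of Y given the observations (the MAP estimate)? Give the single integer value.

argmax_v P(Y = v | obs) = 3

Enumerate traces; 30 have nonzero weight after conditioning:
  (X=1, U=0, W=0, Z=1, Y=3) weight 1/216
  (X=1, U=0, W=0, Z=3, Y=1) weight 1/648
  (X=1, U=0, W=1, Z=1, Y=3) weight 1/216
  (X=1, U=0, W=1, Z=3, Y=1) weight 1/648
  (X=1, U=0, W=2, Z=1, Y=3) weight 1/216
  (X=1, U=0, W=2, Z=3, Y=1) weight 1/648
  (X=1, U=1, W=0, Z=1, Y=3) weight 1/216
  (X=1, U=1, W=0, Z=3, Y=1) weight 1/648
  (X=2, U=0, W=0, Z=2, Y=2) weight 2/405
  … 21 more
Group by Y:
  weight(Y=1) = 1/54
  weight(Y=2) = 1/27
  weight(Y=3) = 1/18
Total weight = 1/54 + 1/27 + 1/18 = 1/9
P(Y=1 | obs) = 1/54 / 1/9 = 1/6
P(Y=2 | obs) = 1/27 / 1/9 = 1/3
P(Y=3 | obs) = 1/18 / 1/9 = 1/2
argmax = 3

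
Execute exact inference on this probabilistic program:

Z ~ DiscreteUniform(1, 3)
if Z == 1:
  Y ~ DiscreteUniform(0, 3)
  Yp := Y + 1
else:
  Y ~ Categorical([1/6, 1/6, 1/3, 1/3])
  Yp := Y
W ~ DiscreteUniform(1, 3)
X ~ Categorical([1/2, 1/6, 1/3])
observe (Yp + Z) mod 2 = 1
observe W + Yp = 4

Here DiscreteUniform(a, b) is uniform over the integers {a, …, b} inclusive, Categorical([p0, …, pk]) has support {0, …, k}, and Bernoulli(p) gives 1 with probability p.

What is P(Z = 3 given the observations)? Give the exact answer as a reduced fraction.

Enumerate traces; 12 have nonzero weight after conditioning:
  (Z=1, Y=1, W=2, X=0) weight 1/72
  (Z=1, Y=1, W=2, X=1) weight 1/216
  (Z=1, Y=1, W=2, X=2) weight 1/108
  (Z=2, Y=1, W=3, X=0) weight 1/108
  (Z=2, Y=1, W=3, X=1) weight 1/324
  (Z=2, Y=1, W=3, X=2) weight 1/162
  (Z=2, Y=3, W=1, X=0) weight 1/54
  (Z=2, Y=3, W=1, X=1) weight 1/162
  (Z=3, Y=2, W=2, X=0) weight 1/54
  … 3 more
Group by Z:
  weight(Z=1) = 1/36
  weight(Z=2) = 1/18
  weight(Z=3) = 1/27
Total weight = 1/36 + 1/18 + 1/27 = 13/108
P(Z=1 | obs) = 1/36 / 13/108 = 3/13
P(Z=2 | obs) = 1/18 / 13/108 = 6/13
P(Z=3 | obs) = 1/27 / 13/108 = 4/13

P(Z = 3 | obs) = 4/13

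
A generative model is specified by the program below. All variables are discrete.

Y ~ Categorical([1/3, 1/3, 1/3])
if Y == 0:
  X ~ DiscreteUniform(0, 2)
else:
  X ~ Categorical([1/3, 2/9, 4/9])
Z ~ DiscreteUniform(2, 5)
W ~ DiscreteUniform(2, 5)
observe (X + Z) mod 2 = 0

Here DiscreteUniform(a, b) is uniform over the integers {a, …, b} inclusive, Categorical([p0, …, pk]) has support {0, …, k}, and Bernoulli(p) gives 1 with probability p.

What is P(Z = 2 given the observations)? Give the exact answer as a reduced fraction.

Enumerate traces; 72 have nonzero weight after conditioning:
  (Y=0, X=0, Z=2, W=2) weight 1/144
  (Y=0, X=0, Z=2, W=3) weight 1/144
  (Y=0, X=0, Z=2, W=4) weight 1/144
  (Y=0, X=0, Z=2, W=5) weight 1/144
  (Y=0, X=0, Z=4, W=2) weight 1/144
  (Y=0, X=0, Z=4, W=3) weight 1/144
  (Y=0, X=0, Z=4, W=4) weight 1/144
  (Y=0, X=0, Z=4, W=5) weight 1/144
  (Y=0, X=1, Z=3, W=2) weight 1/144
  (Y=0, X=1, Z=5, W=2) weight 1/144
  … 62 more
Group by Z:
  weight(Z=2) = 5/27
  weight(Z=3) = 7/108
  weight(Z=4) = 5/27
  weight(Z=5) = 7/108
Total weight = 5/27 + 7/108 + 5/27 + 7/108 = 1/2
P(Z=2 | obs) = 5/27 / 1/2 = 10/27
P(Z=3 | obs) = 7/108 / 1/2 = 7/54
P(Z=4 | obs) = 5/27 / 1/2 = 10/27
P(Z=5 | obs) = 7/108 / 1/2 = 7/54

P(Z = 2 | obs) = 10/27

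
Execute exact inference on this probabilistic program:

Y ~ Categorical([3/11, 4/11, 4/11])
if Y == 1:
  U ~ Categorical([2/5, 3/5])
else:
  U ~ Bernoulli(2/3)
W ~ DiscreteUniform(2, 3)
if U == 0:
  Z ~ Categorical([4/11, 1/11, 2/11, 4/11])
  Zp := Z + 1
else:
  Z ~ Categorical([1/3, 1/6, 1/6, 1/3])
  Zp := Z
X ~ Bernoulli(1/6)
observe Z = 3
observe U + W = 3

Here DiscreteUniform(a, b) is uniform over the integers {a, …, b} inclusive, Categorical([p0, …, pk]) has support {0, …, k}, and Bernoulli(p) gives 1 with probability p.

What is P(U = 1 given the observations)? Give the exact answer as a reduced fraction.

Enumerate traces; 12 have nonzero weight after conditioning:
  (Y=0, U=0, W=3, Z=3, X=0) weight 5/363
  (Y=0, U=0, W=3, Z=3, X=1) weight 1/363
  (Y=0, U=1, W=2, Z=3, X=0) weight 5/198
  (Y=0, U=1, W=2, Z=3, X=1) weight 1/198
  (Y=1, U=0, W=3, Z=3, X=0) weight 8/363
  (Y=1, U=0, W=3, Z=3, X=1) weight 8/1815
  (Y=1, U=1, W=2, Z=3, X=0) weight 1/33
  (Y=1, U=1, W=2, Z=3, X=1) weight 1/165
  … 4 more
Group by U:
  weight(U=0) = 118/1815
  weight(U=1) = 53/495
Total weight = 118/1815 + 53/495 = 937/5445
P(U=0 | obs) = 118/1815 / 937/5445 = 354/937
P(U=1 | obs) = 53/495 / 937/5445 = 583/937

P(U = 1 | obs) = 583/937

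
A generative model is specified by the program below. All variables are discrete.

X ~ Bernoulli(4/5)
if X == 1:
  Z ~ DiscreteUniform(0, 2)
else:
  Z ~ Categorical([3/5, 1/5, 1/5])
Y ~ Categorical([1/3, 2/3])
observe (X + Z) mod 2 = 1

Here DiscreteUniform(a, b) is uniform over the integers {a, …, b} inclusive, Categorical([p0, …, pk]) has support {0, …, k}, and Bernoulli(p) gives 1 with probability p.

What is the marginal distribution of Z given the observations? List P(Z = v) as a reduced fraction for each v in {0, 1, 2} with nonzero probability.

Enumerate traces; 6 have nonzero weight after conditioning:
  (X=0, Z=1, Y=0) weight 1/75
  (X=0, Z=1, Y=1) weight 2/75
  (X=1, Z=0, Y=0) weight 4/45
  (X=1, Z=0, Y=1) weight 8/45
  (X=1, Z=2, Y=0) weight 4/45
  (X=1, Z=2, Y=1) weight 8/45
Group by Z:
  weight(Z=0) = 4/15
  weight(Z=1) = 1/25
  weight(Z=2) = 4/15
Total weight = 4/15 + 1/25 + 4/15 = 43/75
P(Z=0 | obs) = 4/15 / 43/75 = 20/43
P(Z=1 | obs) = 1/25 / 43/75 = 3/43
P(Z=2 | obs) = 4/15 / 43/75 = 20/43

P(Z=0) = 20/43, P(Z=1) = 3/43, P(Z=2) = 20/43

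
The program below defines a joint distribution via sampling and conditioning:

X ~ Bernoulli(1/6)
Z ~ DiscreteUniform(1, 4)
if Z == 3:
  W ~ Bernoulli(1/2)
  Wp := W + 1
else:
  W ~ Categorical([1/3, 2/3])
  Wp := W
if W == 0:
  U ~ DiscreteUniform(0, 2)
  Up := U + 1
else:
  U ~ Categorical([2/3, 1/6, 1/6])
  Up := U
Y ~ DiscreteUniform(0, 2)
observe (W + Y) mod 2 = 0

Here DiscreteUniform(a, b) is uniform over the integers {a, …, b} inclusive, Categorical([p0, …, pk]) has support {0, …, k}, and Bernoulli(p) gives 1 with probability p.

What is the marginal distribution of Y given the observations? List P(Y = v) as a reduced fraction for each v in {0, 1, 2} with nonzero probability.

P(Y=0) = 3/11, P(Y=1) = 5/11, P(Y=2) = 3/11

Enumerate traces; 72 have nonzero weight after conditioning:
  (X=0, Z=1, W=0, U=0, Y=0) weight 5/648
  (X=0, Z=1, W=0, U=0, Y=2) weight 5/648
  (X=0, Z=1, W=0, U=1, Y=0) weight 5/648
  (X=0, Z=1, W=0, U=1, Y=2) weight 5/648
  (X=0, Z=1, W=0, U=2, Y=0) weight 5/648
  (X=0, Z=1, W=0, U=2, Y=2) weight 5/648
  (X=0, Z=1, W=1, U=0, Y=1) weight 5/162
  (X=0, Z=1, W=1, U=1, Y=1) weight 5/648
  … 64 more
Group by Y:
  weight(Y=0) = 1/8
  weight(Y=1) = 5/24
  weight(Y=2) = 1/8
Total weight = 1/8 + 5/24 + 1/8 = 11/24
P(Y=0 | obs) = 1/8 / 11/24 = 3/11
P(Y=1 | obs) = 5/24 / 11/24 = 5/11
P(Y=2 | obs) = 1/8 / 11/24 = 3/11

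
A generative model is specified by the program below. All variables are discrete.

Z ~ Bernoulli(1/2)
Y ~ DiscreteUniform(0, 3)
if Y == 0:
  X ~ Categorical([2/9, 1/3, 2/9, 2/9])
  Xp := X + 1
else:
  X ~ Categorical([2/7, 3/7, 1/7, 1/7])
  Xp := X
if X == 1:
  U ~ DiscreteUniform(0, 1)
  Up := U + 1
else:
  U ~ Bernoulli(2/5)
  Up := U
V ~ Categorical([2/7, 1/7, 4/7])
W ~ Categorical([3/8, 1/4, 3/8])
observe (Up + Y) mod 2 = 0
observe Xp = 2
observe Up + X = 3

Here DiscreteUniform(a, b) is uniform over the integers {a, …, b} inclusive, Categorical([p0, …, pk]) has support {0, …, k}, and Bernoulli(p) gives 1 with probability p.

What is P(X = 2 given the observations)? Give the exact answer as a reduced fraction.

P(X = 2 | obs) = 24/59

Enumerate traces; 54 have nonzero weight after conditioning:
  (Z=0, Y=0, X=1, U=1, V=0, W=0) weight 1/448
  (Z=0, Y=0, X=1, U=1, V=0, W=1) weight 1/672
  (Z=0, Y=0, X=1, U=1, V=0, W=2) weight 1/448
  (Z=0, Y=0, X=1, U=1, V=1, W=0) weight 1/896
  (Z=0, Y=0, X=1, U=1, V=1, W=1) weight 1/1344
  (Z=0, Y=0, X=1, U=1, V=1, W=2) weight 1/896
  (Z=0, Y=0, X=1, U=1, V=2, W=0) weight 1/224
  (Z=0, Y=0, X=1, U=1, V=2, W=1) weight 1/336
  (Z=0, Y=1, X=2, U=1, V=0, W=0) weight 3/3920
  … 45 more
Group by X:
  weight(X=1) = 1/24
  weight(X=2) = 1/35
Total weight = 1/24 + 1/35 = 59/840
P(X=1 | obs) = 1/24 / 59/840 = 35/59
P(X=2 | obs) = 1/35 / 59/840 = 24/59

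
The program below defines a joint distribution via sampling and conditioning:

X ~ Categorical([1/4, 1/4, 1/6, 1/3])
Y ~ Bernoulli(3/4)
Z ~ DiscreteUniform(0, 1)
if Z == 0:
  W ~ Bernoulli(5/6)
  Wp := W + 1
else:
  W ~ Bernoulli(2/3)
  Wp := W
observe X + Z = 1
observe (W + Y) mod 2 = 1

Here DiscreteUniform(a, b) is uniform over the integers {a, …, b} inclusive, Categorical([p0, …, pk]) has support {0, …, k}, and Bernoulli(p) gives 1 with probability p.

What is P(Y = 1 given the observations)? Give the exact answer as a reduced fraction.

Enumerate traces; 4 have nonzero weight after conditioning:
  (X=0, Y=0, Z=1, W=1) weight 1/48
  (X=0, Y=1, Z=1, W=0) weight 1/32
  (X=1, Y=0, Z=0, W=1) weight 5/192
  (X=1, Y=1, Z=0, W=0) weight 1/64
Group by Y:
  weight(Y=0) = 3/64
  weight(Y=1) = 3/64
Total weight = 3/64 + 3/64 = 3/32
P(Y=0 | obs) = 3/64 / 3/32 = 1/2
P(Y=1 | obs) = 3/64 / 3/32 = 1/2

P(Y = 1 | obs) = 1/2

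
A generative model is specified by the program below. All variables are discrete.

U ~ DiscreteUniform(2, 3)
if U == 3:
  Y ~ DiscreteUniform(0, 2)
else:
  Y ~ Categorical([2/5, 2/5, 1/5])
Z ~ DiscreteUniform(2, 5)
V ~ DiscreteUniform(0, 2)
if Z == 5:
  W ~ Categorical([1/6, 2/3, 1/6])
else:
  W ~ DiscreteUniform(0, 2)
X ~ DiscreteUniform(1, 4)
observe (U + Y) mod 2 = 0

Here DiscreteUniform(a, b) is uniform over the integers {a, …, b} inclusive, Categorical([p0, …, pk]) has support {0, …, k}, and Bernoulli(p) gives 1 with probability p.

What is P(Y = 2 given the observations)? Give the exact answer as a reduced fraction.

P(Y = 2 | obs) = 3/14

Enumerate traces; 432 have nonzero weight after conditioning:
  (U=2, Y=0, Z=2, V=0, W=0, X=1) weight 1/720
  (U=2, Y=0, Z=2, V=0, W=0, X=2) weight 1/720
  (U=2, Y=0, Z=2, V=0, W=0, X=3) weight 1/720
  (U=2, Y=0, Z=2, V=0, W=0, X=4) weight 1/720
  (U=2, Y=0, Z=2, V=0, W=1, X=1) weight 1/720
  (U=2, Y=0, Z=2, V=0, W=1, X=2) weight 1/720
  (U=2, Y=0, Z=2, V=0, W=1, X=3) weight 1/720
  (U=2, Y=0, Z=2, V=0, W=1, X=4) weight 1/720
  (U=2, Y=2, Z=2, V=0, W=0, X=1) weight 1/1440
  (U=3, Y=1, Z=2, V=0, W=0, X=1) weight 1/864
  … 422 more
Group by Y:
  weight(Y=0) = 1/5
  weight(Y=1) = 1/6
  weight(Y=2) = 1/10
Total weight = 1/5 + 1/6 + 1/10 = 7/15
P(Y=0 | obs) = 1/5 / 7/15 = 3/7
P(Y=1 | obs) = 1/6 / 7/15 = 5/14
P(Y=2 | obs) = 1/10 / 7/15 = 3/14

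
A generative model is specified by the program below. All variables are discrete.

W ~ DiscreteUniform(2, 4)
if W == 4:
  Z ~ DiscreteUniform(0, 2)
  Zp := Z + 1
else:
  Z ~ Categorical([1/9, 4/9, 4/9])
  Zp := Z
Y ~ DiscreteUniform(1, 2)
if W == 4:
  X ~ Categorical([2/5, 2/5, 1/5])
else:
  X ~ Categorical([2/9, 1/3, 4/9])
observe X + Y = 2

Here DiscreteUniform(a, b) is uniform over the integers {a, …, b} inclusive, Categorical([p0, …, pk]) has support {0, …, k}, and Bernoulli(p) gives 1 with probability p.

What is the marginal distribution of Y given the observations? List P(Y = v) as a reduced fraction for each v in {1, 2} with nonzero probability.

P(Y=1) = 24/43, P(Y=2) = 19/43

Enumerate traces; 18 have nonzero weight after conditioning:
  (W=2, Z=0, Y=1, X=1) weight 1/162
  (W=2, Z=0, Y=2, X=0) weight 1/243
  (W=2, Z=1, Y=1, X=1) weight 2/81
  (W=2, Z=1, Y=2, X=0) weight 4/243
  (W=2, Z=2, Y=1, X=1) weight 2/81
  (W=2, Z=2, Y=2, X=0) weight 4/243
  (W=3, Z=0, Y=1, X=1) weight 1/162
  (W=3, Z=0, Y=2, X=0) weight 1/243
  … 10 more
Group by Y:
  weight(Y=1) = 8/45
  weight(Y=2) = 19/135
Total weight = 8/45 + 19/135 = 43/135
P(Y=1 | obs) = 8/45 / 43/135 = 24/43
P(Y=2 | obs) = 19/135 / 43/135 = 19/43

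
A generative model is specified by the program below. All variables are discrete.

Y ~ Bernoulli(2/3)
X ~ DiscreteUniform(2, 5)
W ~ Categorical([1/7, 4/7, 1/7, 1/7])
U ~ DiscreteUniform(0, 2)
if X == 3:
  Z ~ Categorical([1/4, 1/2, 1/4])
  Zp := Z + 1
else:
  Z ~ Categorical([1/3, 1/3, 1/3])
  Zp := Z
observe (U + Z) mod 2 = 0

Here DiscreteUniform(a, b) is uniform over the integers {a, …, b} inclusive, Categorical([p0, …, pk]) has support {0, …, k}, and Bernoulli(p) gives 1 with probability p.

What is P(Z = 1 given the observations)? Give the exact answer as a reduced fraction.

Enumerate traces; 160 have nonzero weight after conditioning:
  (Y=0, X=2, W=0, U=0, Z=0) weight 1/756
  (Y=0, X=2, W=0, U=0, Z=2) weight 1/756
  (Y=0, X=2, W=0, U=1, Z=1) weight 1/756
  (Y=0, X=2, W=0, U=2, Z=0) weight 1/756
  (Y=0, X=2, W=0, U=2, Z=2) weight 1/756
  (Y=0, X=2, W=1, U=0, Z=0) weight 1/189
  (Y=0, X=2, W=1, U=0, Z=2) weight 1/189
  (Y=0, X=2, W=1, U=1, Z=1) weight 1/189
  … 152 more
Group by Z:
  weight(Z=0) = 5/24
  weight(Z=1) = 1/8
  weight(Z=2) = 5/24
Total weight = 5/24 + 1/8 + 5/24 = 13/24
P(Z=0 | obs) = 5/24 / 13/24 = 5/13
P(Z=1 | obs) = 1/8 / 13/24 = 3/13
P(Z=2 | obs) = 5/24 / 13/24 = 5/13

P(Z = 1 | obs) = 3/13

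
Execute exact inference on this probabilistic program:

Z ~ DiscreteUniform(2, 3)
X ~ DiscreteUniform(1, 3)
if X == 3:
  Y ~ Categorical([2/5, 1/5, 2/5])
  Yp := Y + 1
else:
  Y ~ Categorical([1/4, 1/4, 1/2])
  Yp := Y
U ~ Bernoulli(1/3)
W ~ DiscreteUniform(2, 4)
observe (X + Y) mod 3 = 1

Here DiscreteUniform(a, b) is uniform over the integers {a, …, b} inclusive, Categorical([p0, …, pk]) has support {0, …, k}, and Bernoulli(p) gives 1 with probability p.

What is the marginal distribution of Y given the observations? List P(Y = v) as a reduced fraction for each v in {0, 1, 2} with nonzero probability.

Enumerate traces; 36 have nonzero weight after conditioning:
  (Z=2, X=1, Y=0, U=0, W=2) weight 1/108
  (Z=2, X=1, Y=0, U=0, W=3) weight 1/108
  (Z=2, X=1, Y=0, U=0, W=4) weight 1/108
  (Z=2, X=1, Y=0, U=1, W=2) weight 1/216
  (Z=2, X=1, Y=0, U=1, W=3) weight 1/216
  (Z=2, X=1, Y=0, U=1, W=4) weight 1/216
  (Z=2, X=2, Y=2, U=0, W=2) weight 1/54
  (Z=2, X=2, Y=2, U=0, W=3) weight 1/54
  (Z=2, X=3, Y=1, U=0, W=2) weight 1/135
  … 27 more
Group by Y:
  weight(Y=0) = 1/12
  weight(Y=1) = 1/15
  weight(Y=2) = 1/6
Total weight = 1/12 + 1/15 + 1/6 = 19/60
P(Y=0 | obs) = 1/12 / 19/60 = 5/19
P(Y=1 | obs) = 1/15 / 19/60 = 4/19
P(Y=2 | obs) = 1/6 / 19/60 = 10/19

P(Y=0) = 5/19, P(Y=1) = 4/19, P(Y=2) = 10/19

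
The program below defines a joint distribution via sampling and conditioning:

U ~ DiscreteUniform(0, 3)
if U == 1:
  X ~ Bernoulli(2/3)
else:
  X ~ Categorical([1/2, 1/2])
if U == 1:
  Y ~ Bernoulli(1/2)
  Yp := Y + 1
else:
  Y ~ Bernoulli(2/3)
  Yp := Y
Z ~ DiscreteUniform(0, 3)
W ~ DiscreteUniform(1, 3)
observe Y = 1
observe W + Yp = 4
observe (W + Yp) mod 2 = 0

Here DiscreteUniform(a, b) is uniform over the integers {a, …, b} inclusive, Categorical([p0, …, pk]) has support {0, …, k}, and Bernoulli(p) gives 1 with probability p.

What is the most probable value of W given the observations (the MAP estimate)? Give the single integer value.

argmax_v P(W = v | obs) = 3

Enumerate traces; 32 have nonzero weight after conditioning:
  (U=0, X=0, Y=1, Z=0, W=3) weight 1/144
  (U=0, X=0, Y=1, Z=1, W=3) weight 1/144
  (U=0, X=0, Y=1, Z=2, W=3) weight 1/144
  (U=0, X=0, Y=1, Z=3, W=3) weight 1/144
  (U=0, X=1, Y=1, Z=0, W=3) weight 1/144
  (U=0, X=1, Y=1, Z=1, W=3) weight 1/144
  (U=0, X=1, Y=1, Z=2, W=3) weight 1/144
  (U=0, X=1, Y=1, Z=3, W=3) weight 1/144
  (U=1, X=0, Y=1, Z=0, W=2) weight 1/288
  … 23 more
Group by W:
  weight(W=2) = 1/24
  weight(W=3) = 1/6
Total weight = 1/24 + 1/6 = 5/24
P(W=2 | obs) = 1/24 / 5/24 = 1/5
P(W=3 | obs) = 1/6 / 5/24 = 4/5
argmax = 3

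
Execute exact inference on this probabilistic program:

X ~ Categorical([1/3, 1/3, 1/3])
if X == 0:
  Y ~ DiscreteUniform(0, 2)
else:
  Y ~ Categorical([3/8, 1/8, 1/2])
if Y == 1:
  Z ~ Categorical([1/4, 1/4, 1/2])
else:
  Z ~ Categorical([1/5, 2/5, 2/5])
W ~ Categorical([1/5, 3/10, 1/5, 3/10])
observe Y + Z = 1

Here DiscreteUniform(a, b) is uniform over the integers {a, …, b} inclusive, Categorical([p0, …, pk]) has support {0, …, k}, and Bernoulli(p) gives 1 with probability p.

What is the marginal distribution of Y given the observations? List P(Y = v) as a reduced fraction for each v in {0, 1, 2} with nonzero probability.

P(Y=0) = 104/139, P(Y=1) = 35/139

Enumerate traces; 24 have nonzero weight after conditioning:
  (X=0, Y=0, Z=1, W=0) weight 2/225
  (X=0, Y=0, Z=1, W=1) weight 1/75
  (X=0, Y=0, Z=1, W=2) weight 2/225
  (X=0, Y=0, Z=1, W=3) weight 1/75
  (X=0, Y=1, Z=0, W=0) weight 1/180
  (X=0, Y=1, Z=0, W=1) weight 1/120
  (X=0, Y=1, Z=0, W=2) weight 1/180
  (X=0, Y=1, Z=0, W=3) weight 1/120
  … 16 more
Group by Y:
  weight(Y=0) = 13/90
  weight(Y=1) = 7/144
Total weight = 13/90 + 7/144 = 139/720
P(Y=0 | obs) = 13/90 / 139/720 = 104/139
P(Y=1 | obs) = 7/144 / 139/720 = 35/139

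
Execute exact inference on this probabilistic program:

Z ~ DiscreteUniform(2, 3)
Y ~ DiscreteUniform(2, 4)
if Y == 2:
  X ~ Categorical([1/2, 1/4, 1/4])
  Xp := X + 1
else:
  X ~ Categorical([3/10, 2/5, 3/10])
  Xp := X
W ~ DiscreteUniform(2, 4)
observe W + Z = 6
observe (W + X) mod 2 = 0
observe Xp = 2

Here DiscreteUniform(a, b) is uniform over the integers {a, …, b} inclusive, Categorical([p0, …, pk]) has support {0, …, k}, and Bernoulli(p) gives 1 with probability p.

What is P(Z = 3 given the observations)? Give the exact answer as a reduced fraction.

P(Z = 3 | obs) = 5/17

Enumerate traces; 3 have nonzero weight after conditioning:
  (Z=2, Y=3, X=2, W=4) weight 1/60
  (Z=2, Y=4, X=2, W=4) weight 1/60
  (Z=3, Y=2, X=1, W=3) weight 1/72
Group by Z:
  weight(Z=2) = 1/30
  weight(Z=3) = 1/72
Total weight = 1/30 + 1/72 = 17/360
P(Z=2 | obs) = 1/30 / 17/360 = 12/17
P(Z=3 | obs) = 1/72 / 17/360 = 5/17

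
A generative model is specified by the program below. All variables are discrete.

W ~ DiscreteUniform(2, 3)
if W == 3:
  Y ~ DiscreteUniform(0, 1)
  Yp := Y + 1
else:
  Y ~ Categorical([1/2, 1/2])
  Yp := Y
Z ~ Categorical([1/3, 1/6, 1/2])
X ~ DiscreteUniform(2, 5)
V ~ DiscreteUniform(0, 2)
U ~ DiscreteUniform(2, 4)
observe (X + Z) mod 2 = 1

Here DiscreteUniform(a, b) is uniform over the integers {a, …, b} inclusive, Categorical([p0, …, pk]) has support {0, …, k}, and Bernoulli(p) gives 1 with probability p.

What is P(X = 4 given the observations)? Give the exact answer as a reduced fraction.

P(X = 4 | obs) = 1/12

Enumerate traces; 216 have nonzero weight after conditioning:
  (W=2, Y=0, Z=0, X=3, V=0, U=2) weight 1/432
  (W=2, Y=0, Z=0, X=3, V=0, U=3) weight 1/432
  (W=2, Y=0, Z=0, X=3, V=0, U=4) weight 1/432
  (W=2, Y=0, Z=0, X=3, V=1, U=2) weight 1/432
  (W=2, Y=0, Z=0, X=3, V=1, U=3) weight 1/432
  (W=2, Y=0, Z=0, X=3, V=1, U=4) weight 1/432
  (W=2, Y=0, Z=0, X=3, V=2, U=2) weight 1/432
  (W=2, Y=0, Z=0, X=3, V=2, U=3) weight 1/432
  (W=2, Y=0, Z=0, X=5, V=0, U=2) weight 1/432
  (W=2, Y=0, Z=1, X=2, V=0, U=2) weight 1/864
  … 206 more
Group by X:
  weight(X=2) = 1/24
  weight(X=3) = 5/24
  weight(X=4) = 1/24
  weight(X=5) = 5/24
Total weight = 1/24 + 5/24 + 1/24 + 5/24 = 1/2
P(X=2 | obs) = 1/24 / 1/2 = 1/12
P(X=3 | obs) = 5/24 / 1/2 = 5/12
P(X=4 | obs) = 1/24 / 1/2 = 1/12
P(X=5 | obs) = 5/24 / 1/2 = 5/12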